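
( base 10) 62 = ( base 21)2k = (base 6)142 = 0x3E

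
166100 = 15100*11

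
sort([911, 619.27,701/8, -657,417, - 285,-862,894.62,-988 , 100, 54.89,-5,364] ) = [- 988, - 862, - 657, - 285,-5  ,  54.89,701/8, 100,364,417,619.27,894.62, 911 ]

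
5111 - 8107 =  - 2996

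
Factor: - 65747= -11^1*43^1*139^1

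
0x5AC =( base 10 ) 1452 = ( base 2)10110101100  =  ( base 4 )112230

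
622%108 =82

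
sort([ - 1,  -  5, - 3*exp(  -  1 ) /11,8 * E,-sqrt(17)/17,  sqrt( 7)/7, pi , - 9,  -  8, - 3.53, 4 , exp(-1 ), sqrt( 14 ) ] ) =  [ - 9,  -  8, - 5,-3.53, - 1,-sqrt (17) /17, - 3* exp(  -  1 )/11, exp( - 1),  sqrt( 7)/7,pi,sqrt(14),4, 8 * E ] 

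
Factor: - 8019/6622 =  - 2^( - 1 )*3^6*7^( - 1 ) *43^( - 1 ) = - 729/602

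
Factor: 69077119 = 23^1* 3003353^1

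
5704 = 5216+488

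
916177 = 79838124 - 78921947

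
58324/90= 29162/45 =648.04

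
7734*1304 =10085136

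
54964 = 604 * 91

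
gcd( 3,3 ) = 3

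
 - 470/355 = -94/71=- 1.32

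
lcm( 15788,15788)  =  15788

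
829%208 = 205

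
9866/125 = 78 + 116/125 = 78.93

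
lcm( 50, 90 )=450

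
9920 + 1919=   11839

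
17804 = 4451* 4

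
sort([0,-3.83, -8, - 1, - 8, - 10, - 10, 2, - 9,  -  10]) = [ - 10, - 10,-10, - 9, - 8,-8,-3.83,-1, 0,2]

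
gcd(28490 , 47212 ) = 814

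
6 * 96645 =579870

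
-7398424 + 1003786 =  - 6394638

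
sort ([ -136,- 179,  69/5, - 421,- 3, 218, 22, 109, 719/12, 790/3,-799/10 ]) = [ - 421, - 179, - 136, - 799/10, -3,69/5,22, 719/12, 109, 218,790/3 ] 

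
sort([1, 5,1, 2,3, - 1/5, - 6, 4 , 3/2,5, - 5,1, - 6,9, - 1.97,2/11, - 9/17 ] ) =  [ - 6, - 6, - 5,  -  1.97 , - 9/17,- 1/5,2/11 , 1,1 , 1,3/2,2,3,4,5,5, 9]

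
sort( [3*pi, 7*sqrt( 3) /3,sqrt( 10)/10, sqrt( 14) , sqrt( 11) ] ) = [ sqrt( 10) /10 , sqrt(11) , sqrt ( 14),7*sqrt( 3) /3, 3* pi]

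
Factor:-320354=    - 2^1*31^1 *5167^1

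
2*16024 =32048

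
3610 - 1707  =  1903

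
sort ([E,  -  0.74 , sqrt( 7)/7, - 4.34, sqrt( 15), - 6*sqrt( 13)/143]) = [ - 4.34, - 0.74, - 6*sqrt( 13 )/143, sqrt (7)/7, E,sqrt( 15 )]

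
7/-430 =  - 7/430 =- 0.02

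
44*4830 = 212520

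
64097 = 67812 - 3715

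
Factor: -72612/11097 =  - 2^2*3^(-2)*137^(-1)* 2017^1 =-  8068/1233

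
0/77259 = 0 = 0.00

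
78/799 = 78/799 = 0.10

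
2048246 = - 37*( - 55358)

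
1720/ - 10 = - 172+0/1  =  - 172.00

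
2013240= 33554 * 60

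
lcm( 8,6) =24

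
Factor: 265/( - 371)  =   - 5/7 = - 5^1*7^( - 1)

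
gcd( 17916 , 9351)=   3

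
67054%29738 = 7578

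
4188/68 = 1047/17= 61.59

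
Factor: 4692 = 2^2*3^1*17^1*23^1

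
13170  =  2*6585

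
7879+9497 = 17376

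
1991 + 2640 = 4631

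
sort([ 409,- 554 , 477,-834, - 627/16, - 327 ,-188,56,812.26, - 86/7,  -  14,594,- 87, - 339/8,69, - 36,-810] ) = [  -  834, - 810, - 554, - 327, - 188,  -  87 ,- 339/8,-627/16, - 36, -14,  -  86/7, 56,69, 409, 477, 594,812.26]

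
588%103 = 73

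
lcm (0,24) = 0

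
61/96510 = 61/96510 = 0.00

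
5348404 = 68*78653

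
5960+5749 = 11709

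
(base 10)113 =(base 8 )161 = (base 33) 3E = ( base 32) 3h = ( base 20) 5D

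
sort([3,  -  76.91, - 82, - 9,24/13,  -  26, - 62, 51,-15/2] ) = [ - 82,  -  76.91, - 62 , - 26, - 9, - 15/2 , 24/13,3,51]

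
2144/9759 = 2144/9759=0.22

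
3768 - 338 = 3430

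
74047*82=6071854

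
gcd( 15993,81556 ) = 1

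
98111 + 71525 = 169636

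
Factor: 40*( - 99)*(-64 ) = 2^9*3^2*5^1* 11^1 = 253440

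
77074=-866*( - 89) 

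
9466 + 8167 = 17633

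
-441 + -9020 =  - 9461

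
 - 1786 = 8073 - 9859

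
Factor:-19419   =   - 3^1 * 6473^1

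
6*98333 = 589998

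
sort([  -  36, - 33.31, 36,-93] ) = [ - 93, - 36, - 33.31,36] 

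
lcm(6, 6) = 6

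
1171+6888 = 8059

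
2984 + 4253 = 7237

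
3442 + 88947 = 92389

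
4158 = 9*462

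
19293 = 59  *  327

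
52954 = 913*58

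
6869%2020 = 809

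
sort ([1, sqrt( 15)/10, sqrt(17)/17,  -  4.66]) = [ - 4.66, sqrt( 17 )/17,sqrt(15) /10,1]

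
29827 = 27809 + 2018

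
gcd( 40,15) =5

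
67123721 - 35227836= 31895885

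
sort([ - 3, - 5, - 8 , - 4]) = [ - 8,  -  5, - 4,-3 ] 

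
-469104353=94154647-563259000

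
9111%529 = 118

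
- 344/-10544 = 43/1318 = 0.03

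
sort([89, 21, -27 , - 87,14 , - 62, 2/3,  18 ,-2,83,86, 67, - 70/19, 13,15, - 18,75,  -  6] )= [ -87, - 62, - 27, - 18,-6, - 70/19, - 2,2/3,13  ,  14,15,18 , 21,67,75,83,86, 89 ]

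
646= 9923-9277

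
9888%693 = 186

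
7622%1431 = 467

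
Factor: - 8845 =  - 5^1*29^1*61^1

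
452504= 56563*8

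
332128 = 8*41516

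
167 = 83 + 84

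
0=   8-8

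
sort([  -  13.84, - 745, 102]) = [ -745,-13.84 , 102] 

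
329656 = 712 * 463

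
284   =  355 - 71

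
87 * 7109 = 618483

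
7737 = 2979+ 4758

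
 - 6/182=-3/91  =  - 0.03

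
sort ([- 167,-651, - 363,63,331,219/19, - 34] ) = [ - 651, - 363, - 167,  -  34,219/19,63,331] 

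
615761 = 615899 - 138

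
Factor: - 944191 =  - 944191^1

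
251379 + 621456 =872835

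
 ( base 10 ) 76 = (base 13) 5b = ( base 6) 204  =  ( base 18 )44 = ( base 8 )114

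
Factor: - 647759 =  - 7^1 * 37^1*41^1*61^1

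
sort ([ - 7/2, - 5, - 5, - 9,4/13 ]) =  [-9, -5, - 5, - 7/2, 4/13]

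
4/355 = 4/355= 0.01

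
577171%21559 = 16637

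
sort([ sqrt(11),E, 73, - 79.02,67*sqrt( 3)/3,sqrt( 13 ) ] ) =[ - 79.02,E, sqrt( 11 ),sqrt(13), 67*sqrt( 3)/3,73] 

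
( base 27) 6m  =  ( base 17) AE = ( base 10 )184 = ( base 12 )134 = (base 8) 270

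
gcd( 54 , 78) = 6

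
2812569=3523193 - 710624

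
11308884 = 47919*236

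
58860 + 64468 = 123328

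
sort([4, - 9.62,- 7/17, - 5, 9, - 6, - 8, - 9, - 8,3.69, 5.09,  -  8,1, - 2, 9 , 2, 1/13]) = [  -  9.62, - 9 ,-8, - 8,-8, - 6, - 5, - 2, - 7/17,1/13,1,  2,3.69,4, 5.09,9,9]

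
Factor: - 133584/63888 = -23/11 = -  11^ ( - 1 )*23^1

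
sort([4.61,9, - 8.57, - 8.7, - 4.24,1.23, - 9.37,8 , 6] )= [- 9.37,- 8.7, -8.57, - 4.24,1.23,4.61, 6, 8,9 ] 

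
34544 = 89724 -55180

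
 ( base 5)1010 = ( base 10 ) 130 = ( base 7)244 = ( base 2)10000010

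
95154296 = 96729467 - 1575171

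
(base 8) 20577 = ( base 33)7SS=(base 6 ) 103411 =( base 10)8575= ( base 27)BKG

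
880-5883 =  - 5003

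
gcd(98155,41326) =1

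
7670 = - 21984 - - 29654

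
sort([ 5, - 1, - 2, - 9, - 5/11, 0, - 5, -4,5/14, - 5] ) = [ - 9, -5, - 5 , - 4, - 2, - 1,  -  5/11, 0, 5/14,5]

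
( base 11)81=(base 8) 131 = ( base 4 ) 1121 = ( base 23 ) 3K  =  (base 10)89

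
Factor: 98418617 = 11^2*813377^1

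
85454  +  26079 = 111533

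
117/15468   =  39/5156 = 0.01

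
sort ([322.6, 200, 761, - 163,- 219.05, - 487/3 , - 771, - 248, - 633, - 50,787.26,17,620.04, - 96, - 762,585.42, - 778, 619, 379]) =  [ - 778 , - 771, - 762, - 633  ,-248,-219.05,-163,-487/3, - 96,-50,  17  ,  200, 322.6, 379, 585.42, 619, 620.04, 761,787.26]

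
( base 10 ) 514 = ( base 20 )15E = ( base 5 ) 4024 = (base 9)631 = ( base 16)202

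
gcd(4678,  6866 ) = 2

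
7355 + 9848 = 17203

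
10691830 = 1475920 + 9215910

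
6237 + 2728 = 8965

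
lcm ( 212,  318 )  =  636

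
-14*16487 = -230818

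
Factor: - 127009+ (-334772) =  - 461781 =-3^4*5701^1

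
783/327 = 261/109 = 2.39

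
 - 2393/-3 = 2393/3 =797.67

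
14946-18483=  - 3537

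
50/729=50/729 = 0.07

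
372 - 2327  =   - 1955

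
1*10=10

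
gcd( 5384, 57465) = 1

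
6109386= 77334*79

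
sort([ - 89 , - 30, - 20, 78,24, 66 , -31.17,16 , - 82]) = [ - 89, - 82, - 31.17, - 30, -20, 16,24,66 , 78]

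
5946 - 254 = 5692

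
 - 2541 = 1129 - 3670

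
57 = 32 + 25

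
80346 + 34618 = 114964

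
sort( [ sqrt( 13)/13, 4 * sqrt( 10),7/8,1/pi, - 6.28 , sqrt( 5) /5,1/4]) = [ -6.28, 1/4, sqrt( 13 ) /13, 1/pi, sqrt( 5 )/5,7/8,4*sqrt( 10 )]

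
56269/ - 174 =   -  324 + 107/174  =  - 323.39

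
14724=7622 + 7102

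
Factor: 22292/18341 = 2^2*5573^1 * 18341^( - 1) 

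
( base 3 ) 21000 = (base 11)162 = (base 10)189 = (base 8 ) 275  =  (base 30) 69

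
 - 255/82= - 255/82 =- 3.11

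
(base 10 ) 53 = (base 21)2B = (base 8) 65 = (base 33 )1K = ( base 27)1Q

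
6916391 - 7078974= - 162583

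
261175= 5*52235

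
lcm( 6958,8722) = 619262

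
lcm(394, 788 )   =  788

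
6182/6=3091/3 = 1030.33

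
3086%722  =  198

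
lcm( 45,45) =45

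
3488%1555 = 378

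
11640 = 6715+4925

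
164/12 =41/3=13.67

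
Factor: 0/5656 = 0 = 0^1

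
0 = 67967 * 0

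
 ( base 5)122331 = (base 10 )4716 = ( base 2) 1001001101100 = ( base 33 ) 4AU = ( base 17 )g57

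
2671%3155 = 2671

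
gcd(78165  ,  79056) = 81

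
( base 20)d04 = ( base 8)12124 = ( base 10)5204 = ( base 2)1010001010100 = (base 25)884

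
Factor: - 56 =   -  2^3*7^1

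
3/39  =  1/13=0.08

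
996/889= 1 + 107/889 =1.12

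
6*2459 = 14754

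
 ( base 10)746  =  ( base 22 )1bk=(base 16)2ea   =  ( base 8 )1352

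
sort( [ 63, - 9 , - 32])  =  [ - 32, - 9, 63] 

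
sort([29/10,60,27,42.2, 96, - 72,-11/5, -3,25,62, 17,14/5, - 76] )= [  -  76 , - 72 ,-3 , - 11/5,  14/5,29/10,17,25, 27 , 42.2, 60,62,96 ] 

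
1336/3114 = 668/1557 = 0.43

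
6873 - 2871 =4002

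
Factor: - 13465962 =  - 2^1*3^2 * 457^1 * 1637^1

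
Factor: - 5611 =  - 31^1*181^1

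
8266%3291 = 1684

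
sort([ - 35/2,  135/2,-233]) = [ - 233, - 35/2 , 135/2] 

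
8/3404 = 2/851 =0.00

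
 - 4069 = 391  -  4460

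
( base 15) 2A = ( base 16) 28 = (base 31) 19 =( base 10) 40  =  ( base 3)1111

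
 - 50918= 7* (  -  7274)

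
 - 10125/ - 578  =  17 + 299/578=17.52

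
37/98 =37/98 = 0.38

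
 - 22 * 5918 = -130196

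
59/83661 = 59/83661 =0.00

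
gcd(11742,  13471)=19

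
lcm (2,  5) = 10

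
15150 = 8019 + 7131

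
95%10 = 5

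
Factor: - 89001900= -2^2*3^2*5^2*13^1*7607^1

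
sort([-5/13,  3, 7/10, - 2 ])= [ - 2 , - 5/13,7/10 , 3 ]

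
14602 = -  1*( - 14602)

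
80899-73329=7570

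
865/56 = 865/56 = 15.45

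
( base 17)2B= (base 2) 101101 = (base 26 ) 1J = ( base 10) 45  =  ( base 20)25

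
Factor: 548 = 2^2*137^1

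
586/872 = 293/436 = 0.67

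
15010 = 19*790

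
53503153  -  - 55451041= 108954194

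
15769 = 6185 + 9584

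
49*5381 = 263669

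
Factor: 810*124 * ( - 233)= -23402520 = -2^3 * 3^4 * 5^1*31^1*233^1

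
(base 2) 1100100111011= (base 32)69R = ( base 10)6459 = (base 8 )14473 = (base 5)201314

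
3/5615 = 3/5615 = 0.00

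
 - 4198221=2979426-7177647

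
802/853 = 802/853 = 0.94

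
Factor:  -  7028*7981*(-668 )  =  2^4*7^1*23^1*167^1*251^1*347^1 = 37468432624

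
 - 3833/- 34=3833/34 = 112.74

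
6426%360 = 306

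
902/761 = 902/761 = 1.19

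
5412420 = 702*7710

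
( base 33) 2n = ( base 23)3K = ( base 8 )131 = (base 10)89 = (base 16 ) 59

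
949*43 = 40807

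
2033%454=217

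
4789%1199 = 1192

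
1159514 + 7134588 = 8294102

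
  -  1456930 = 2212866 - 3669796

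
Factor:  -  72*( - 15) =1080 = 2^3*3^3*5^1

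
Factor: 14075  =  5^2* 563^1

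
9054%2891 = 381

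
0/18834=0 = 0.00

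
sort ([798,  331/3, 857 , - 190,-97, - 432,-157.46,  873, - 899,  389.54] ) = [- 899, - 432, - 190,-157.46,-97,  331/3,389.54,798,857,873] 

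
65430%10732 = 1038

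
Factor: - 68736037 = - 67^1*1025911^1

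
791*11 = 8701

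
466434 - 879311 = -412877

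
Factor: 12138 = 2^1*3^1*7^1*17^2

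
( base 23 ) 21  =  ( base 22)23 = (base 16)2f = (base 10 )47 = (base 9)52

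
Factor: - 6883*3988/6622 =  - 2^1*7^( - 1)*11^(  -  1)*43^(  -  1) * 997^1 * 6883^1= -13724702/3311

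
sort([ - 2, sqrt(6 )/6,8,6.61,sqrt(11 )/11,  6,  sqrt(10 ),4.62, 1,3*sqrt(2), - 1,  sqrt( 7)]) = [ - 2 ,- 1, sqrt(11 ) /11, sqrt(6) /6, 1, sqrt (7),sqrt( 10), 3 * sqrt( 2),4.62, 6,  6.61, 8] 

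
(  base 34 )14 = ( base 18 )22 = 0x26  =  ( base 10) 38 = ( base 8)46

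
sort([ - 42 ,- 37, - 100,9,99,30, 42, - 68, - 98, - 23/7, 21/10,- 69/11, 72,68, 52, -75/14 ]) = [ - 100,-98, - 68, - 42, - 37, - 69/11, - 75/14, - 23/7, 21/10,9,30,42,52, 68, 72,99]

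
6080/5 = 1216   =  1216.00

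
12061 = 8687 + 3374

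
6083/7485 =6083/7485 = 0.81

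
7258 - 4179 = 3079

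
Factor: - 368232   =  -2^3*3^1*67^1*229^1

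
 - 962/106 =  - 10+49/53 = - 9.08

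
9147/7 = 1306 +5/7 = 1306.71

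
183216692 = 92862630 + 90354062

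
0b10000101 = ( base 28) 4L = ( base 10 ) 133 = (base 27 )4P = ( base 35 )3s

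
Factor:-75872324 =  - 2^2*11^3*14251^1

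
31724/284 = 7931/71 = 111.70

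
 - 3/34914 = - 1 + 11637/11638=-0.00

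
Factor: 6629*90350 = 2^1*5^2 * 7^1*13^1 * 139^1*947^1=598930150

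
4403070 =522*8435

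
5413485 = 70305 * 77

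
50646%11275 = 5546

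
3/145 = 3/145 = 0.02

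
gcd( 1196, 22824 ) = 4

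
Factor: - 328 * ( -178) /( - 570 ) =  - 29192/285 = - 2^3*3^( - 1)*5^( - 1)*19^( - 1)*41^1*89^1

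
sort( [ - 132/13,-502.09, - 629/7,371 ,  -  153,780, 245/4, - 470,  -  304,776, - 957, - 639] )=[ - 957, - 639,-502.09,-470,-304, - 153,-629/7,-132/13, 245/4,371, 776,780 ]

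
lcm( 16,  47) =752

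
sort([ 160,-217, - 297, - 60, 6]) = [-297, - 217, - 60, 6, 160 ] 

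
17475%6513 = 4449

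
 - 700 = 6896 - 7596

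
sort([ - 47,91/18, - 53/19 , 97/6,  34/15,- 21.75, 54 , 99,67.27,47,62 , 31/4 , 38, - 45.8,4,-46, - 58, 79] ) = [-58,-47, - 46,-45.8, - 21.75,-53/19,34/15 , 4, 91/18, 31/4 , 97/6,  38, 47, 54 , 62,67.27, 79, 99]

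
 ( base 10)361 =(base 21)H4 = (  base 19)100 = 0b101101001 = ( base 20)i1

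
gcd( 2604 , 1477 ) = 7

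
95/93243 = 95/93243 = 0.00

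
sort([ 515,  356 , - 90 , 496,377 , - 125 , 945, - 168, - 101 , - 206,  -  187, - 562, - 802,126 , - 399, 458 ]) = [ - 802,-562, - 399,- 206 , - 187 , - 168, - 125,- 101, - 90, 126, 356 , 377, 458 , 496, 515,945] 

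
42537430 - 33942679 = 8594751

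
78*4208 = 328224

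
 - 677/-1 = 677/1 =677.00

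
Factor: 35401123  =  17^1 *19^1*127^1*  863^1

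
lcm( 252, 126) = 252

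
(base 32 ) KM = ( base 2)1010010110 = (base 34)jg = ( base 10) 662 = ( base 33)K2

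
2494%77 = 30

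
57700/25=2308 = 2308.00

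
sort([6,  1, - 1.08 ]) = [-1.08, 1,6]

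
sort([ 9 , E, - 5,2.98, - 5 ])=[  -  5, - 5 , E,2.98, 9 ] 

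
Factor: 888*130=2^4*3^1 *5^1*13^1*37^1  =  115440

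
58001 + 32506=90507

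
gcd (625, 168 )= 1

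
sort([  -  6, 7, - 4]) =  [ - 6, - 4, 7]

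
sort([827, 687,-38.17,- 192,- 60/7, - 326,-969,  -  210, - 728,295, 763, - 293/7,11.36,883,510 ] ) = [ - 969, - 728,- 326,- 210, - 192, - 293/7,-38.17,-60/7, 11.36, 295 , 510,687, 763,827,883]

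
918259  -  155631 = 762628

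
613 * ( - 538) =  - 329794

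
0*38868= 0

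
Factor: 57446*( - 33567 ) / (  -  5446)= 964144941/2723 = 3^1*7^ ( - 1 ) *67^1*167^1*389^( - 1 )*28723^1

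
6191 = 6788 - 597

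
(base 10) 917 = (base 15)412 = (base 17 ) 32g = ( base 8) 1625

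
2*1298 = 2596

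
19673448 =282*69764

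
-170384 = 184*(-926) 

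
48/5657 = 48/5657 = 0.01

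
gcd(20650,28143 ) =59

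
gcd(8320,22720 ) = 320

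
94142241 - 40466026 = 53676215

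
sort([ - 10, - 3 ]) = [ - 10,- 3]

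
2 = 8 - 6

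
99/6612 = 33/2204=0.01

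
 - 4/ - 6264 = 1/1566= 0.00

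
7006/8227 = 7006/8227 =0.85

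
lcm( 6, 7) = 42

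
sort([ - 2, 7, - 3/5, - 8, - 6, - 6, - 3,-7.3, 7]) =[-8,  -  7.3, - 6, - 6, - 3,  -  2, - 3/5, 7, 7 ] 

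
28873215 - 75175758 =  - 46302543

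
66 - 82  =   - 16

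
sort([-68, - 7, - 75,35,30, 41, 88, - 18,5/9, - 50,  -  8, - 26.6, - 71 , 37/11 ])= [ -75, - 71,-68, -50,- 26.6, - 18, - 8, - 7, 5/9,37/11,30,35,  41,88 ] 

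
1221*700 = 854700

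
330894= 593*558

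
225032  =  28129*8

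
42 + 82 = 124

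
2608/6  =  434 + 2/3 =434.67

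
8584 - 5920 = 2664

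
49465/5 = 9893 = 9893.00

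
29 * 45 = 1305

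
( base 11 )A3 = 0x71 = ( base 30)3N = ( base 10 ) 113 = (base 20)5d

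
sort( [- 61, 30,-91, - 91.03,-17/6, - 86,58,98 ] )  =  [ - 91.03, - 91, - 86, - 61, - 17/6, 30,58 , 98]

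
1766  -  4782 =-3016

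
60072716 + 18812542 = 78885258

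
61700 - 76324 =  - 14624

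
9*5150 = 46350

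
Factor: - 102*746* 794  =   - 60417048  =  - 2^3*3^1  *17^1*373^1*397^1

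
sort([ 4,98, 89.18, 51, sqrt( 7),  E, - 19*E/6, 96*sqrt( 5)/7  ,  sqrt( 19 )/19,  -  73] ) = [ - 73, -19*E/6,  sqrt(19)/19,sqrt(7 ),E, 4, 96*sqrt( 5)/7, 51, 89.18,  98]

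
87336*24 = 2096064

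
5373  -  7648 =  - 2275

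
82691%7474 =477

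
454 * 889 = 403606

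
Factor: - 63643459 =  -11^2 * 525979^1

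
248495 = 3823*65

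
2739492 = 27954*98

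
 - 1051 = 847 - 1898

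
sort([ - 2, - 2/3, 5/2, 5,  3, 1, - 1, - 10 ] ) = [ - 10, - 2, - 1, -2/3, 1,  5/2, 3,  5]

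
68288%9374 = 2670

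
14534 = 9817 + 4717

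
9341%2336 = 2333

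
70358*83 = 5839714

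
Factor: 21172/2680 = 2^( - 1)*5^(  -  1 ) *79^1 =79/10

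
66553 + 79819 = 146372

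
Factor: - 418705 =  - 5^1*7^2*1709^1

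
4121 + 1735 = 5856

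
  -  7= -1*7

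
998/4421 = 998/4421 =0.23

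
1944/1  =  1944 = 1944.00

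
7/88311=7/88311 = 0.00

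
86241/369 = 28747/123 = 233.72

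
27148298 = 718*37811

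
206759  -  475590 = -268831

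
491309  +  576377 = 1067686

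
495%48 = 15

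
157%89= 68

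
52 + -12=40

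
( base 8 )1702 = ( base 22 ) 1LG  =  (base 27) 18h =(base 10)962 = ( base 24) 1g2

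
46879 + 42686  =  89565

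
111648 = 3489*32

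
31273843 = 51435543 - 20161700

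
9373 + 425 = 9798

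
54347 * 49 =2663003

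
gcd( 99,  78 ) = 3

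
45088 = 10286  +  34802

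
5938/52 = 114 + 5/26   =  114.19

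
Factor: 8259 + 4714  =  12973 = 12973^1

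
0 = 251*0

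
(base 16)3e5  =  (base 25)1em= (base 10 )997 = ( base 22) 217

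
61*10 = 610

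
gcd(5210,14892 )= 2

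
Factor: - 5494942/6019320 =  - 2747471/3009660  =  - 2^( - 2)*3^( - 1)*5^(-1)*103^( - 1)*179^1*487^( -1) *15349^1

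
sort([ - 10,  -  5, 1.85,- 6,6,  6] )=[ - 10, - 6, - 5,1.85, 6,  6]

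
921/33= 307/11 = 27.91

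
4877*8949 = 43644273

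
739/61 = 12 + 7/61 = 12.11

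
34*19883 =676022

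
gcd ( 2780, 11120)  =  2780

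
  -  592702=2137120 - 2729822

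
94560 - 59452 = 35108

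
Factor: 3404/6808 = 2^( - 1) = 1/2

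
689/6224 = 689/6224=   0.11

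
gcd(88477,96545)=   1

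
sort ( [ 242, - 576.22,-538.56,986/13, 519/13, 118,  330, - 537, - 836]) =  [-836 , - 576.22 , - 538.56,-537, 519/13, 986/13, 118,242 , 330 ] 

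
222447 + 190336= 412783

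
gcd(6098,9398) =2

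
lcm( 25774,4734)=231966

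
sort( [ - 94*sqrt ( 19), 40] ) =[ - 94*sqrt(19 ), 40]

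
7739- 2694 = 5045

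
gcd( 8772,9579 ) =3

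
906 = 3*302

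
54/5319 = 2/197 = 0.01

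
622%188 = 58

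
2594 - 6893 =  - 4299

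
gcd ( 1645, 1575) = 35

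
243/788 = 243/788 = 0.31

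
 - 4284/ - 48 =89+1/4 = 89.25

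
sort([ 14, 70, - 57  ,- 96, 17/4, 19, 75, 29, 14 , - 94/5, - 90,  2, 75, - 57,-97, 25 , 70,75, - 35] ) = [ - 97, - 96,  -  90,-57, - 57, - 35, - 94/5 , 2, 17/4,  14, 14, 19, 25, 29, 70,70, 75,75, 75 ]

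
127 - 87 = 40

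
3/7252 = 3/7252  =  0.00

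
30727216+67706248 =98433464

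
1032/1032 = 1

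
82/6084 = 41/3042 = 0.01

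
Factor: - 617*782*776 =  - 2^4  *17^1*23^1*97^1 *617^1= -  374415344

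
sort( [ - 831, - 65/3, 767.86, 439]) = [ - 831,- 65/3,439, 767.86]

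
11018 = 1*11018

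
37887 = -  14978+52865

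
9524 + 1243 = 10767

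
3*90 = 270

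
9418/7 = 1345 + 3/7   =  1345.43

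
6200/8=775 = 775.00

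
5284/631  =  8 + 236/631 = 8.37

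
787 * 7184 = 5653808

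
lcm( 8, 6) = 24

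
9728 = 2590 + 7138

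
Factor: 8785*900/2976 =658875/248 = 2^( - 3)*3^1* 5^3*7^1*31^( - 1)*251^1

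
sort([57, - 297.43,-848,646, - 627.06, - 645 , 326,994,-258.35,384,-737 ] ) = [-848,-737, - 645 , - 627.06, - 297.43,-258.35, 57, 326, 384,  646, 994 ] 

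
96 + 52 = 148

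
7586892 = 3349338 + 4237554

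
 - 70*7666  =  -536620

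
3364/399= 8 + 172/399 = 8.43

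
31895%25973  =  5922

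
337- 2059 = - 1722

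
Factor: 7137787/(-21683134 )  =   - 2^( -1)*11^( - 1)*19^1*375673^1*985597^ ( - 1)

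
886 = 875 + 11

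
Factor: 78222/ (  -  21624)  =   - 13037/3604 = - 2^( - 2) * 17^( - 1 )*53^( - 1 )*13037^1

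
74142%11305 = 6312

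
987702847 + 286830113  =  1274532960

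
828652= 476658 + 351994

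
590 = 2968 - 2378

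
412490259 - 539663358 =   -  127173099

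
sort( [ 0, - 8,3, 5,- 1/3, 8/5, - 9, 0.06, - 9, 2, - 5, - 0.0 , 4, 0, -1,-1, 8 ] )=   [ - 9, - 9,  -  8, - 5, - 1, - 1,  -  1/3,0, - 0.0,0, 0.06, 8/5, 2 , 3, 4,5,  8 ]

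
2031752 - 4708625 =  - 2676873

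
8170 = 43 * 190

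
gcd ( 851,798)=1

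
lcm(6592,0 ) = 0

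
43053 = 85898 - 42845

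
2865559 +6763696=9629255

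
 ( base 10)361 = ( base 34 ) al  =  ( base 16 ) 169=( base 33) AV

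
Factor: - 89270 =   -  2^1*5^1*79^1*113^1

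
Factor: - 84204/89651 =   -  2^2 * 3^2*37^(-1)*2339^1*2423^(-1)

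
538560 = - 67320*( - 8)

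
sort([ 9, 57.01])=[9, 57.01 ] 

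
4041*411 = 1660851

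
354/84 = 59/14 = 4.21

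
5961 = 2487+3474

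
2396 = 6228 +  - 3832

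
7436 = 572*13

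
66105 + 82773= 148878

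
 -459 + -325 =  - 784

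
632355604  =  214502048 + 417853556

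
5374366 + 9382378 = 14756744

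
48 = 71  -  23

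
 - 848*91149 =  - 77294352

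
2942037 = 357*8241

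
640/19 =640/19 = 33.68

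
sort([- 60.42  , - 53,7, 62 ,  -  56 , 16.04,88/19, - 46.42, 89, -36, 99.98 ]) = [  -  60.42, - 56,  -  53,-46.42,  -  36, 88/19 , 7, 16.04,62,  89 , 99.98]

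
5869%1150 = 119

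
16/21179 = 16/21179 = 0.00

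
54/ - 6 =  - 9 + 0/1 = -  9.00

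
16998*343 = 5830314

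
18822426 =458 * 41097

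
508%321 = 187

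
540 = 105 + 435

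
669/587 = 669/587 = 1.14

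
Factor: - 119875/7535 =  - 175/11= - 5^2*7^1*11^(- 1 )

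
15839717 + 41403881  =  57243598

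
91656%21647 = 5068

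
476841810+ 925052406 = 1401894216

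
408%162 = 84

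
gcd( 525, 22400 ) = 175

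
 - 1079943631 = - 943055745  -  136887886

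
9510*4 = 38040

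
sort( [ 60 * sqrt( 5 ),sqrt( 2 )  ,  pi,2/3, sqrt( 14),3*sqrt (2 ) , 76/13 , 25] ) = [ 2/3 , sqrt( 2), pi, sqrt (14),3*sqrt ( 2 ),76/13,25, 60 *sqrt( 5 ) ] 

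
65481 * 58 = 3797898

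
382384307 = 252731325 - -129652982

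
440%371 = 69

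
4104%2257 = 1847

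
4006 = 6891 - 2885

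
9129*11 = 100419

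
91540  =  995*92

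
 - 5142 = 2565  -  7707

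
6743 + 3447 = 10190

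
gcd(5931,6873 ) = 3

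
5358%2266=826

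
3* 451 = 1353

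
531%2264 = 531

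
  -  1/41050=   -1/41050 = - 0.00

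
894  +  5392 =6286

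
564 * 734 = 413976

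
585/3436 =585/3436 = 0.17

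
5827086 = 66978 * 87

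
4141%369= 82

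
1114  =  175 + 939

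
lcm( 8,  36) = 72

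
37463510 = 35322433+2141077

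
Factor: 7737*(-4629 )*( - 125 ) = 3^2*5^3*1543^1*2579^1=4476821625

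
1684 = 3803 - 2119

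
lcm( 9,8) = 72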